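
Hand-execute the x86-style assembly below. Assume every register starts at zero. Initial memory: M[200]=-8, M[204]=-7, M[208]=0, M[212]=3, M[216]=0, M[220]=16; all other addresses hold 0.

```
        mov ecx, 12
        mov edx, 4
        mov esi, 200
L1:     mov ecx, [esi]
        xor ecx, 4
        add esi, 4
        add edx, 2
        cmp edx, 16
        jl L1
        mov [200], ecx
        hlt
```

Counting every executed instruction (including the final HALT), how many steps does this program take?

after mov ecx, 12: ecx=12
after mov edx, 4: edx=4
after mov esi, 200: esi=200
after mov ecx, [esi]: ecx=M[200]=-8
after xor ecx, 4: ecx=(-8)^4=-4
after add esi, 4: esi=200+4=204
after add edx, 2: edx=4+2=6
cmp edx, 16  (cmp 6,16)
jl L1: taken
after mov ecx, [esi]: ecx=M[204]=-7
after xor ecx, 4: ecx=(-7)^4=-3
after add esi, 4: esi=204+4=208
after add edx, 2: edx=6+2=8
cmp edx, 16  (cmp 8,16)
jl L1: taken
after mov ecx, [esi]: ecx=M[208]=0
after xor ecx, 4: ecx=0^4=4
after add esi, 4: esi=208+4=212
after add edx, 2: edx=8+2=10
cmp edx, 16  (cmp 10,16)
jl L1: taken
after mov ecx, [esi]: ecx=M[212]=3
after xor ecx, 4: ecx=3^4=7
after add esi, 4: esi=212+4=216
after add edx, 2: edx=10+2=12
cmp edx, 16  (cmp 12,16)
jl L1: taken
after mov ecx, [esi]: ecx=M[216]=0
after xor ecx, 4: ecx=0^4=4
after add esi, 4: esi=216+4=220
after add edx, 2: edx=12+2=14
cmp edx, 16  (cmp 14,16)
jl L1: taken
after mov ecx, [esi]: ecx=M[220]=16
after xor ecx, 4: ecx=16^4=20
after add esi, 4: esi=220+4=224
after add edx, 2: edx=14+2=16
cmp edx, 16  (cmp 16,16)
jl L1: not taken
mov [200], ecx → M[200]=20
halt.
Total executed instructions: 41.

41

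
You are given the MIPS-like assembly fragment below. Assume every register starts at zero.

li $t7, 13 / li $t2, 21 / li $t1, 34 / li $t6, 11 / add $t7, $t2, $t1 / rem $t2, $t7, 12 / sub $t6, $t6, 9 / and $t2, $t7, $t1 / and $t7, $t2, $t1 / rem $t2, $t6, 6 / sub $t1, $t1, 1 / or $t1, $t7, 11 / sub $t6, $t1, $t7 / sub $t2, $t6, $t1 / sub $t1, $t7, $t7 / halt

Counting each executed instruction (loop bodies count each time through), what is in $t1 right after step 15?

li $t7, 13 → $t7=13
li $t2, 21 → $t2=21
li $t1, 34 → $t1=34
li $t6, 11 → $t6=11
add $t7, $t2, $t1 → $t7=21+34=55
rem $t2, $t7, 12 → $t2=55%12=7
sub $t6, $t6, 9 → $t6=11-9=2
and $t2, $t7, $t1 → $t2=55&34=34
and $t7, $t2, $t1 → $t7=34&34=34
rem $t2, $t6, 6 → $t2=2%6=2
sub $t1, $t1, 1 → $t1=34-1=33
or $t1, $t7, 11 → $t1=34|11=43
sub $t6, $t1, $t7 → $t6=43-34=9
sub $t2, $t6, $t1 → $t2=9-43=-34
sub $t1, $t7, $t7 → $t1=34-34=0
After step 15: $t1 = 0.

0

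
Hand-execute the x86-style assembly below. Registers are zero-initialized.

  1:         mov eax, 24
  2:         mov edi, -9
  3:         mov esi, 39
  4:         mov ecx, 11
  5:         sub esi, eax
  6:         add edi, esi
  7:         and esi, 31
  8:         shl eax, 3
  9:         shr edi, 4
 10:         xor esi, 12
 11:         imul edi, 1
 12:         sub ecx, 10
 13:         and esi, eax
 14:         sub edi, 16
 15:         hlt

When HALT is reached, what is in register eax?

eax=24
edi=-9
esi=39
ecx=11
esi=39-24=15
edi=(-9)+15=6
esi=15&31=15
eax=24<<3=192
edi=6>>4=0
esi=15^12=3
edi=0*1=0
ecx=11-10=1
esi=3&192=0
edi=0-16=-16
halt.

192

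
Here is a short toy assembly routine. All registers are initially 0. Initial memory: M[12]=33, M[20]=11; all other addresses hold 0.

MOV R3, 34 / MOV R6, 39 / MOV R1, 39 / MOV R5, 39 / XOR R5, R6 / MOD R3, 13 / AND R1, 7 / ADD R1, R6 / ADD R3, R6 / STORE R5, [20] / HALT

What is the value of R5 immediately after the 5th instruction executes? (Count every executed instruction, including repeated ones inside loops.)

R3=34
R6=39
R1=39
R5=39
R5=39^39=0
After step 5: R5 = 0.

0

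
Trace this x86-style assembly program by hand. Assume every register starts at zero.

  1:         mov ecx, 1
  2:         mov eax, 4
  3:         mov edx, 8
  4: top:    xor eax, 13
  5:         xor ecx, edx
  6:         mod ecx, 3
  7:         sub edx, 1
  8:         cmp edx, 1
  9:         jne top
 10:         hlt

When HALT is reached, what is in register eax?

9

after mov ecx, 1: ecx=1
after mov eax, 4: eax=4
after mov edx, 8: edx=8
after xor eax, 13: eax=4^13=9
after xor ecx, edx: ecx=1^8=9
after mod ecx, 3: ecx=9%3=0
after sub edx, 1: edx=8-1=7
cmp edx, 1  (cmp 7,1)
jne top: taken
after xor eax, 13: eax=9^13=4
after xor ecx, edx: ecx=0^7=7
after mod ecx, 3: ecx=7%3=1
after sub edx, 1: edx=7-1=6
cmp edx, 1  (cmp 6,1)
jne top: taken
after xor eax, 13: eax=4^13=9
after xor ecx, edx: ecx=1^6=7
after mod ecx, 3: ecx=7%3=1
after sub edx, 1: edx=6-1=5
cmp edx, 1  (cmp 5,1)
jne top: taken
after xor eax, 13: eax=9^13=4
after xor ecx, edx: ecx=1^5=4
after mod ecx, 3: ecx=4%3=1
after sub edx, 1: edx=5-1=4
cmp edx, 1  (cmp 4,1)
jne top: taken
after xor eax, 13: eax=4^13=9
after xor ecx, edx: ecx=1^4=5
after mod ecx, 3: ecx=5%3=2
after sub edx, 1: edx=4-1=3
cmp edx, 1  (cmp 3,1)
jne top: taken
after xor eax, 13: eax=9^13=4
after xor ecx, edx: ecx=2^3=1
after mod ecx, 3: ecx=1%3=1
after sub edx, 1: edx=3-1=2
cmp edx, 1  (cmp 2,1)
jne top: taken
after xor eax, 13: eax=4^13=9
after xor ecx, edx: ecx=1^2=3
after mod ecx, 3: ecx=3%3=0
after sub edx, 1: edx=2-1=1
cmp edx, 1  (cmp 1,1)
jne top: not taken
halt.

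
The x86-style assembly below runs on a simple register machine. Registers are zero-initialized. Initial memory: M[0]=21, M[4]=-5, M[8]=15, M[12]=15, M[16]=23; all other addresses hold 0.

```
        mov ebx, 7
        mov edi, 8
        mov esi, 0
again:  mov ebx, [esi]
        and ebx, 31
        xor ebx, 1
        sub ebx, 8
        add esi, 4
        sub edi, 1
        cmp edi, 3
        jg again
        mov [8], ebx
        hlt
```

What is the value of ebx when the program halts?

mov ebx, 7 → ebx=7
mov edi, 8 → edi=8
mov esi, 0 → esi=0
mov ebx, [esi] → ebx=M[0]=21
and ebx, 31 → ebx=21&31=21
xor ebx, 1 → ebx=21^1=20
sub ebx, 8 → ebx=20-8=12
add esi, 4 → esi=0+4=4
sub edi, 1 → edi=8-1=7
cmp edi, 3  (cmp 7,3)
jg again: taken
mov ebx, [esi] → ebx=M[4]=-5
and ebx, 31 → ebx=(-5)&31=27
xor ebx, 1 → ebx=27^1=26
sub ebx, 8 → ebx=26-8=18
add esi, 4 → esi=4+4=8
sub edi, 1 → edi=7-1=6
cmp edi, 3  (cmp 6,3)
jg again: taken
mov ebx, [esi] → ebx=M[8]=15
and ebx, 31 → ebx=15&31=15
xor ebx, 1 → ebx=15^1=14
sub ebx, 8 → ebx=14-8=6
add esi, 4 → esi=8+4=12
sub edi, 1 → edi=6-1=5
cmp edi, 3  (cmp 5,3)
jg again: taken
mov ebx, [esi] → ebx=M[12]=15
and ebx, 31 → ebx=15&31=15
xor ebx, 1 → ebx=15^1=14
sub ebx, 8 → ebx=14-8=6
add esi, 4 → esi=12+4=16
sub edi, 1 → edi=5-1=4
cmp edi, 3  (cmp 4,3)
jg again: taken
mov ebx, [esi] → ebx=M[16]=23
and ebx, 31 → ebx=23&31=23
xor ebx, 1 → ebx=23^1=22
sub ebx, 8 → ebx=22-8=14
add esi, 4 → esi=16+4=20
sub edi, 1 → edi=4-1=3
cmp edi, 3  (cmp 3,3)
jg again: not taken
mov [8], ebx → M[8]=14
halt.

14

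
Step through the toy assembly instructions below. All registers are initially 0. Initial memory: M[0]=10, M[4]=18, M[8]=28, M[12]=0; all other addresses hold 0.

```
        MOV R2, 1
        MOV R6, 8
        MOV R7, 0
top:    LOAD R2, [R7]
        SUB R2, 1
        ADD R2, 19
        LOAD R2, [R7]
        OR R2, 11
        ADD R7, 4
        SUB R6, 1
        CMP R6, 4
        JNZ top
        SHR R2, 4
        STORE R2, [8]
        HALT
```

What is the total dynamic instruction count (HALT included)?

after MOV R2, 1: R2=1
after MOV R6, 8: R6=8
after MOV R7, 0: R7=0
after LOAD R2, [R7]: R2=M[0]=10
after SUB R2, 1: R2=10-1=9
after ADD R2, 19: R2=9+19=28
after LOAD R2, [R7]: R2=M[0]=10
after OR R2, 11: R2=10|11=11
after ADD R7, 4: R7=0+4=4
after SUB R6, 1: R6=8-1=7
CMP R6, 4  (cmp 7,4)
JNZ top: taken
after LOAD R2, [R7]: R2=M[4]=18
after SUB R2, 1: R2=18-1=17
after ADD R2, 19: R2=17+19=36
after LOAD R2, [R7]: R2=M[4]=18
after OR R2, 11: R2=18|11=27
after ADD R7, 4: R7=4+4=8
after SUB R6, 1: R6=7-1=6
CMP R6, 4  (cmp 6,4)
JNZ top: taken
after LOAD R2, [R7]: R2=M[8]=28
after SUB R2, 1: R2=28-1=27
after ADD R2, 19: R2=27+19=46
after LOAD R2, [R7]: R2=M[8]=28
after OR R2, 11: R2=28|11=31
after ADD R7, 4: R7=8+4=12
after SUB R6, 1: R6=6-1=5
CMP R6, 4  (cmp 5,4)
JNZ top: taken
after LOAD R2, [R7]: R2=M[12]=0
after SUB R2, 1: R2=0-1=-1
after ADD R2, 19: R2=(-1)+19=18
after LOAD R2, [R7]: R2=M[12]=0
after OR R2, 11: R2=0|11=11
after ADD R7, 4: R7=12+4=16
after SUB R6, 1: R6=5-1=4
CMP R6, 4  (cmp 4,4)
JNZ top: not taken
after SHR R2, 4: R2=11>>4=0
STORE R2, [8] → M[8]=0
halt.
Total executed instructions: 42.

42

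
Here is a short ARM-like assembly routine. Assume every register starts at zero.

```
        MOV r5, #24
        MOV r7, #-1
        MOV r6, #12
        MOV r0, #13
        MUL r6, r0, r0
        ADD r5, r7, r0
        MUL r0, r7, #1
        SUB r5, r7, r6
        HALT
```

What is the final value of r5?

MOV r5, #24 → r5=24
MOV r7, #-1 → r7=-1
MOV r6, #12 → r6=12
MOV r0, #13 → r0=13
MUL r6, r0, r0 → r6=13*13=169
ADD r5, r7, r0 → r5=(-1)+13=12
MUL r0, r7, #1 → r0=(-1)*1=-1
SUB r5, r7, r6 → r5=(-1)-169=-170
halt.

-170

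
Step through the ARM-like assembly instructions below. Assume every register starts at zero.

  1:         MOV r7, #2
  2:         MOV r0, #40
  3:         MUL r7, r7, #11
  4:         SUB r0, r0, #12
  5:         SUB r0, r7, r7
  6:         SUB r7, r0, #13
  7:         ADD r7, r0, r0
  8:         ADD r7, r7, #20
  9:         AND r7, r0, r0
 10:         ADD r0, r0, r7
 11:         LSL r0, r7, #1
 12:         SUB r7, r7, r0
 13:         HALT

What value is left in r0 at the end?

after MOV r7, #2: r7=2
after MOV r0, #40: r0=40
after MUL r7, r7, #11: r7=2*11=22
after SUB r0, r0, #12: r0=40-12=28
after SUB r0, r7, r7: r0=22-22=0
after SUB r7, r0, #13: r7=0-13=-13
after ADD r7, r0, r0: r7=0+0=0
after ADD r7, r7, #20: r7=0+20=20
after AND r7, r0, r0: r7=0&0=0
after ADD r0, r0, r7: r0=0+0=0
after LSL r0, r7, #1: r0=0<<1=0
after SUB r7, r7, r0: r7=0-0=0
halt.

0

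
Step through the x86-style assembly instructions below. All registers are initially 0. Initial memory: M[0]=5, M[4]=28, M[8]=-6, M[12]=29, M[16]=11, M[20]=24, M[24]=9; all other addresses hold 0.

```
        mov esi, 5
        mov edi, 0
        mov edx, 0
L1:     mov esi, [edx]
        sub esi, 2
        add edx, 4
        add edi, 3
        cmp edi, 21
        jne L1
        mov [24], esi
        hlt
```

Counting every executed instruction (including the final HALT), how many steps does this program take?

after mov esi, 5: esi=5
after mov edi, 0: edi=0
after mov edx, 0: edx=0
after mov esi, [edx]: esi=M[0]=5
after sub esi, 2: esi=5-2=3
after add edx, 4: edx=0+4=4
after add edi, 3: edi=0+3=3
cmp edi, 21  (cmp 3,21)
jne L1: taken
after mov esi, [edx]: esi=M[4]=28
after sub esi, 2: esi=28-2=26
after add edx, 4: edx=4+4=8
after add edi, 3: edi=3+3=6
cmp edi, 21  (cmp 6,21)
jne L1: taken
after mov esi, [edx]: esi=M[8]=-6
after sub esi, 2: esi=(-6)-2=-8
after add edx, 4: edx=8+4=12
after add edi, 3: edi=6+3=9
cmp edi, 21  (cmp 9,21)
jne L1: taken
after mov esi, [edx]: esi=M[12]=29
after sub esi, 2: esi=29-2=27
after add edx, 4: edx=12+4=16
after add edi, 3: edi=9+3=12
cmp edi, 21  (cmp 12,21)
jne L1: taken
after mov esi, [edx]: esi=M[16]=11
after sub esi, 2: esi=11-2=9
after add edx, 4: edx=16+4=20
after add edi, 3: edi=12+3=15
cmp edi, 21  (cmp 15,21)
jne L1: taken
after mov esi, [edx]: esi=M[20]=24
after sub esi, 2: esi=24-2=22
after add edx, 4: edx=20+4=24
after add edi, 3: edi=15+3=18
cmp edi, 21  (cmp 18,21)
jne L1: taken
after mov esi, [edx]: esi=M[24]=9
after sub esi, 2: esi=9-2=7
after add edx, 4: edx=24+4=28
after add edi, 3: edi=18+3=21
cmp edi, 21  (cmp 21,21)
jne L1: not taken
mov [24], esi → M[24]=7
halt.
Total executed instructions: 47.

47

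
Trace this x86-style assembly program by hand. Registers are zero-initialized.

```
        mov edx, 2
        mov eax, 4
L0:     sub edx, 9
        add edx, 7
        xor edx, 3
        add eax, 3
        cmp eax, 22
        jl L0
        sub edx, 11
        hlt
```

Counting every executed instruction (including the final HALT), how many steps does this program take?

40

after mov edx, 2: edx=2
after mov eax, 4: eax=4
after sub edx, 9: edx=2-9=-7
after add edx, 7: edx=(-7)+7=0
after xor edx, 3: edx=0^3=3
after add eax, 3: eax=4+3=7
cmp eax, 22  (cmp 7,22)
jl L0: taken
after sub edx, 9: edx=3-9=-6
after add edx, 7: edx=(-6)+7=1
after xor edx, 3: edx=1^3=2
after add eax, 3: eax=7+3=10
cmp eax, 22  (cmp 10,22)
jl L0: taken
after sub edx, 9: edx=2-9=-7
after add edx, 7: edx=(-7)+7=0
after xor edx, 3: edx=0^3=3
after add eax, 3: eax=10+3=13
cmp eax, 22  (cmp 13,22)
jl L0: taken
after sub edx, 9: edx=3-9=-6
after add edx, 7: edx=(-6)+7=1
after xor edx, 3: edx=1^3=2
after add eax, 3: eax=13+3=16
cmp eax, 22  (cmp 16,22)
jl L0: taken
after sub edx, 9: edx=2-9=-7
after add edx, 7: edx=(-7)+7=0
after xor edx, 3: edx=0^3=3
after add eax, 3: eax=16+3=19
cmp eax, 22  (cmp 19,22)
jl L0: taken
after sub edx, 9: edx=3-9=-6
after add edx, 7: edx=(-6)+7=1
after xor edx, 3: edx=1^3=2
after add eax, 3: eax=19+3=22
cmp eax, 22  (cmp 22,22)
jl L0: not taken
after sub edx, 11: edx=2-11=-9
halt.
Total executed instructions: 40.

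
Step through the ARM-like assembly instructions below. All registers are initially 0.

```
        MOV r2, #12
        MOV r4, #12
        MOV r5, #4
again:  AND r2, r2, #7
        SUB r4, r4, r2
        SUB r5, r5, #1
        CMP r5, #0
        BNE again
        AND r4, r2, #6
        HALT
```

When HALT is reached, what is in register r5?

0

MOV r2, #12 → r2=12
MOV r4, #12 → r4=12
MOV r5, #4 → r5=4
AND r2, r2, #7 → r2=12&7=4
SUB r4, r4, r2 → r4=12-4=8
SUB r5, r5, #1 → r5=4-1=3
CMP r5, #0  (cmp 3,0)
BNE again: taken
AND r2, r2, #7 → r2=4&7=4
SUB r4, r4, r2 → r4=8-4=4
SUB r5, r5, #1 → r5=3-1=2
CMP r5, #0  (cmp 2,0)
BNE again: taken
AND r2, r2, #7 → r2=4&7=4
SUB r4, r4, r2 → r4=4-4=0
SUB r5, r5, #1 → r5=2-1=1
CMP r5, #0  (cmp 1,0)
BNE again: taken
AND r2, r2, #7 → r2=4&7=4
SUB r4, r4, r2 → r4=0-4=-4
SUB r5, r5, #1 → r5=1-1=0
CMP r5, #0  (cmp 0,0)
BNE again: not taken
AND r4, r2, #6 → r4=4&6=4
halt.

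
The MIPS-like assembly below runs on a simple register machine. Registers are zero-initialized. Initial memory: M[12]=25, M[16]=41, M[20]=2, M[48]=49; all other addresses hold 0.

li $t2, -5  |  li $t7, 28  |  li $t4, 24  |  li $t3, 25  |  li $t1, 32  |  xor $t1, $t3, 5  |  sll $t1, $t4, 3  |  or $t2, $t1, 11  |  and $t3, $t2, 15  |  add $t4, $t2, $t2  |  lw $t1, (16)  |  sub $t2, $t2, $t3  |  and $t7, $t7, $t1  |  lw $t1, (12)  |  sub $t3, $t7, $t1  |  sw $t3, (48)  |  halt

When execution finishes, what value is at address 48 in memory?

after li $t2, -5: $t2=-5
after li $t7, 28: $t7=28
after li $t4, 24: $t4=24
after li $t3, 25: $t3=25
after li $t1, 32: $t1=32
after xor $t1, $t3, 5: $t1=25^5=28
after sll $t1, $t4, 3: $t1=24<<3=192
after or $t2, $t1, 11: $t2=192|11=203
after and $t3, $t2, 15: $t3=203&15=11
after add $t4, $t2, $t2: $t4=203+203=406
after lw $t1, (16): $t1=M[16]=41
after sub $t2, $t2, $t3: $t2=203-11=192
after and $t7, $t7, $t1: $t7=28&41=8
after lw $t1, (12): $t1=M[12]=25
after sub $t3, $t7, $t1: $t3=8-25=-17
sw $t3, (48) → M[48]=-17
halt.

-17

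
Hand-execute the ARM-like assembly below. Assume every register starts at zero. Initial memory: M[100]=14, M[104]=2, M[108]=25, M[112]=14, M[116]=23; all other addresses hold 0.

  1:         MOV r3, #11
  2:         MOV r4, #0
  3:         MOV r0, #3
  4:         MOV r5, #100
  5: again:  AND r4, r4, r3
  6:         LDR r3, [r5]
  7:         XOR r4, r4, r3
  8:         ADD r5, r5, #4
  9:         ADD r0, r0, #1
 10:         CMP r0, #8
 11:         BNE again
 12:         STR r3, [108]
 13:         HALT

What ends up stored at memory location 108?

23

after MOV r3, #11: r3=11
after MOV r4, #0: r4=0
after MOV r0, #3: r0=3
after MOV r5, #100: r5=100
after AND r4, r4, r3: r4=0&11=0
after LDR r3, [r5]: r3=M[100]=14
after XOR r4, r4, r3: r4=0^14=14
after ADD r5, r5, #4: r5=100+4=104
after ADD r0, r0, #1: r0=3+1=4
CMP r0, #8  (cmp 4,8)
BNE again: taken
after AND r4, r4, r3: r4=14&14=14
after LDR r3, [r5]: r3=M[104]=2
after XOR r4, r4, r3: r4=14^2=12
after ADD r5, r5, #4: r5=104+4=108
after ADD r0, r0, #1: r0=4+1=5
CMP r0, #8  (cmp 5,8)
BNE again: taken
after AND r4, r4, r3: r4=12&2=0
after LDR r3, [r5]: r3=M[108]=25
after XOR r4, r4, r3: r4=0^25=25
after ADD r5, r5, #4: r5=108+4=112
after ADD r0, r0, #1: r0=5+1=6
CMP r0, #8  (cmp 6,8)
BNE again: taken
after AND r4, r4, r3: r4=25&25=25
after LDR r3, [r5]: r3=M[112]=14
after XOR r4, r4, r3: r4=25^14=23
after ADD r5, r5, #4: r5=112+4=116
after ADD r0, r0, #1: r0=6+1=7
CMP r0, #8  (cmp 7,8)
BNE again: taken
after AND r4, r4, r3: r4=23&14=6
after LDR r3, [r5]: r3=M[116]=23
after XOR r4, r4, r3: r4=6^23=17
after ADD r5, r5, #4: r5=116+4=120
after ADD r0, r0, #1: r0=7+1=8
CMP r0, #8  (cmp 8,8)
BNE again: not taken
STR r3, [108] → M[108]=23
halt.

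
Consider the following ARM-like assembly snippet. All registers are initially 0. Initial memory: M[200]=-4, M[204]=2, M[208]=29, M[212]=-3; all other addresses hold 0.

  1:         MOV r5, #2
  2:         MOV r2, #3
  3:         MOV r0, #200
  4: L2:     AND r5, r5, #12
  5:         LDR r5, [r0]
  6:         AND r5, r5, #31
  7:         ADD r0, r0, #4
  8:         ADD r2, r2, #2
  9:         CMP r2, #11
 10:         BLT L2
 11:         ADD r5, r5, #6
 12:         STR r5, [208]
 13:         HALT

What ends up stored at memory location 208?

35

MOV r5, #2 → r5=2
MOV r2, #3 → r2=3
MOV r0, #200 → r0=200
AND r5, r5, #12 → r5=2&12=0
LDR r5, [r0] → r5=M[200]=-4
AND r5, r5, #31 → r5=(-4)&31=28
ADD r0, r0, #4 → r0=200+4=204
ADD r2, r2, #2 → r2=3+2=5
CMP r2, #11  (cmp 5,11)
BLT L2: taken
AND r5, r5, #12 → r5=28&12=12
LDR r5, [r0] → r5=M[204]=2
AND r5, r5, #31 → r5=2&31=2
ADD r0, r0, #4 → r0=204+4=208
ADD r2, r2, #2 → r2=5+2=7
CMP r2, #11  (cmp 7,11)
BLT L2: taken
AND r5, r5, #12 → r5=2&12=0
LDR r5, [r0] → r5=M[208]=29
AND r5, r5, #31 → r5=29&31=29
ADD r0, r0, #4 → r0=208+4=212
ADD r2, r2, #2 → r2=7+2=9
CMP r2, #11  (cmp 9,11)
BLT L2: taken
AND r5, r5, #12 → r5=29&12=12
LDR r5, [r0] → r5=M[212]=-3
AND r5, r5, #31 → r5=(-3)&31=29
ADD r0, r0, #4 → r0=212+4=216
ADD r2, r2, #2 → r2=9+2=11
CMP r2, #11  (cmp 11,11)
BLT L2: not taken
ADD r5, r5, #6 → r5=29+6=35
STR r5, [208] → M[208]=35
halt.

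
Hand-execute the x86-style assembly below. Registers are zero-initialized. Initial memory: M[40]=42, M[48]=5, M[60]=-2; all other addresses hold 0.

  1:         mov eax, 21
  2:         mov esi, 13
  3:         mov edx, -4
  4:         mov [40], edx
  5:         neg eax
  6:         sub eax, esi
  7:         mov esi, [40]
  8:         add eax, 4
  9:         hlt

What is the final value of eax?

-30

mov eax, 21 → eax=21
mov esi, 13 → esi=13
mov edx, -4 → edx=-4
mov [40], edx → M[40]=-4
neg eax → eax=-(21)=-21
sub eax, esi → eax=(-21)-13=-34
mov esi, [40] → esi=M[40]=-4
add eax, 4 → eax=(-34)+4=-30
halt.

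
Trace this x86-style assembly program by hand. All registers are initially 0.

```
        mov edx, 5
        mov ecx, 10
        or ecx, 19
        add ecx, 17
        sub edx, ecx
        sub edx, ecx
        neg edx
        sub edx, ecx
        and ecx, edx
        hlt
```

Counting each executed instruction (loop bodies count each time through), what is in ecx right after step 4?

mov edx, 5 → edx=5
mov ecx, 10 → ecx=10
or ecx, 19 → ecx=10|19=27
add ecx, 17 → ecx=27+17=44
After step 4: ecx = 44.

44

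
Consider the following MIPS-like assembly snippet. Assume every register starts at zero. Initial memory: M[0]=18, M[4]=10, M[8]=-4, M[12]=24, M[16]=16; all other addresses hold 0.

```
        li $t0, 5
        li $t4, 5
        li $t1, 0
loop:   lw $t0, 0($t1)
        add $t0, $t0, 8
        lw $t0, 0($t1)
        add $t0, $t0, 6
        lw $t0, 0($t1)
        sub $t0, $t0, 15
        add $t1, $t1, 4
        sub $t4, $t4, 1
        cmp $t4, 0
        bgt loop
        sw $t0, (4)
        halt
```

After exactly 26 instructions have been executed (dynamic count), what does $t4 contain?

after li $t0, 5: $t0=5
after li $t4, 5: $t4=5
after li $t1, 0: $t1=0
after lw $t0, 0($t1): $t0=M[0]=18
after add $t0, $t0, 8: $t0=18+8=26
after lw $t0, 0($t1): $t0=M[0]=18
after add $t0, $t0, 6: $t0=18+6=24
after lw $t0, 0($t1): $t0=M[0]=18
after sub $t0, $t0, 15: $t0=18-15=3
after add $t1, $t1, 4: $t1=0+4=4
after sub $t4, $t4, 1: $t4=5-1=4
cmp $t4, 0  (cmp 4,0)
bgt loop: taken
after lw $t0, 0($t1): $t0=M[4]=10
after add $t0, $t0, 8: $t0=10+8=18
after lw $t0, 0($t1): $t0=M[4]=10
after add $t0, $t0, 6: $t0=10+6=16
after lw $t0, 0($t1): $t0=M[4]=10
after sub $t0, $t0, 15: $t0=10-15=-5
after add $t1, $t1, 4: $t1=4+4=8
after sub $t4, $t4, 1: $t4=4-1=3
cmp $t4, 0  (cmp 3,0)
bgt loop: taken
after lw $t0, 0($t1): $t0=M[8]=-4
after add $t0, $t0, 8: $t0=(-4)+8=4
after lw $t0, 0($t1): $t0=M[8]=-4
After step 26: $t4 = 3.

3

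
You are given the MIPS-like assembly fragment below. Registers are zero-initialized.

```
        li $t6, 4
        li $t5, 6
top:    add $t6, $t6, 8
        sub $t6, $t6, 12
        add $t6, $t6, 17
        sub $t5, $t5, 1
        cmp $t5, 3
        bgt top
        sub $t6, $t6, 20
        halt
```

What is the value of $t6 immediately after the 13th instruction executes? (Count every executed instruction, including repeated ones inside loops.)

li $t6, 4 → $t6=4
li $t5, 6 → $t5=6
add $t6, $t6, 8 → $t6=4+8=12
sub $t6, $t6, 12 → $t6=12-12=0
add $t6, $t6, 17 → $t6=0+17=17
sub $t5, $t5, 1 → $t5=6-1=5
cmp $t5, 3  (cmp 5,3)
bgt top: taken
add $t6, $t6, 8 → $t6=17+8=25
sub $t6, $t6, 12 → $t6=25-12=13
add $t6, $t6, 17 → $t6=13+17=30
sub $t5, $t5, 1 → $t5=5-1=4
cmp $t5, 3  (cmp 4,3)
After step 13: $t6 = 30.

30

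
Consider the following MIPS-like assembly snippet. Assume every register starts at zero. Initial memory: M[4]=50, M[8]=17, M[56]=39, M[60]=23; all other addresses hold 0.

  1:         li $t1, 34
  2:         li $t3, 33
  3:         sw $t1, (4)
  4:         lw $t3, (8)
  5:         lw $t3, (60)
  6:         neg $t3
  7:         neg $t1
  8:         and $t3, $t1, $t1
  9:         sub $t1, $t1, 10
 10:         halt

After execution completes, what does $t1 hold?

-44

$t1=34
$t3=33
sw $t1, (4) → M[4]=34
$t3=M[8]=17
$t3=M[60]=23
$t3=-(23)=-23
$t1=-(34)=-34
$t3=(-34)&(-34)=-34
$t1=(-34)-10=-44
halt.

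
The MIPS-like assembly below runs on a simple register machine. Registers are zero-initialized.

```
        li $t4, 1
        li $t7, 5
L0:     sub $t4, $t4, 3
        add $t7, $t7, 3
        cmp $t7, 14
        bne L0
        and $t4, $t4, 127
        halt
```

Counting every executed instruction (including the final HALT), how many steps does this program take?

16

after li $t4, 1: $t4=1
after li $t7, 5: $t7=5
after sub $t4, $t4, 3: $t4=1-3=-2
after add $t7, $t7, 3: $t7=5+3=8
cmp $t7, 14  (cmp 8,14)
bne L0: taken
after sub $t4, $t4, 3: $t4=(-2)-3=-5
after add $t7, $t7, 3: $t7=8+3=11
cmp $t7, 14  (cmp 11,14)
bne L0: taken
after sub $t4, $t4, 3: $t4=(-5)-3=-8
after add $t7, $t7, 3: $t7=11+3=14
cmp $t7, 14  (cmp 14,14)
bne L0: not taken
after and $t4, $t4, 127: $t4=(-8)&127=120
halt.
Total executed instructions: 16.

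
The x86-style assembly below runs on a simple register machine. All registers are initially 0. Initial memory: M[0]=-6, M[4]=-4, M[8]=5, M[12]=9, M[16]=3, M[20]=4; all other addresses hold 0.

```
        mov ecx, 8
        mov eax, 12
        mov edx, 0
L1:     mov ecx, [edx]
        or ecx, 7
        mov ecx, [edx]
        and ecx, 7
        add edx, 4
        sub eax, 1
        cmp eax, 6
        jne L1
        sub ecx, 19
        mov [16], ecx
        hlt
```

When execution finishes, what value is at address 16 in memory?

ecx=8
eax=12
edx=0
ecx=M[0]=-6
ecx=(-6)|7=-1
ecx=M[0]=-6
ecx=(-6)&7=2
edx=0+4=4
eax=12-1=11
cmp eax, 6  (cmp 11,6)
jne L1: taken
ecx=M[4]=-4
ecx=(-4)|7=-1
ecx=M[4]=-4
ecx=(-4)&7=4
edx=4+4=8
eax=11-1=10
cmp eax, 6  (cmp 10,6)
jne L1: taken
ecx=M[8]=5
ecx=5|7=7
ecx=M[8]=5
ecx=5&7=5
edx=8+4=12
eax=10-1=9
cmp eax, 6  (cmp 9,6)
jne L1: taken
ecx=M[12]=9
ecx=9|7=15
ecx=M[12]=9
ecx=9&7=1
edx=12+4=16
eax=9-1=8
cmp eax, 6  (cmp 8,6)
jne L1: taken
ecx=M[16]=3
ecx=3|7=7
ecx=M[16]=3
ecx=3&7=3
edx=16+4=20
eax=8-1=7
cmp eax, 6  (cmp 7,6)
jne L1: taken
ecx=M[20]=4
ecx=4|7=7
ecx=M[20]=4
ecx=4&7=4
edx=20+4=24
eax=7-1=6
cmp eax, 6  (cmp 6,6)
jne L1: not taken
ecx=4-19=-15
mov [16], ecx → M[16]=-15
halt.

-15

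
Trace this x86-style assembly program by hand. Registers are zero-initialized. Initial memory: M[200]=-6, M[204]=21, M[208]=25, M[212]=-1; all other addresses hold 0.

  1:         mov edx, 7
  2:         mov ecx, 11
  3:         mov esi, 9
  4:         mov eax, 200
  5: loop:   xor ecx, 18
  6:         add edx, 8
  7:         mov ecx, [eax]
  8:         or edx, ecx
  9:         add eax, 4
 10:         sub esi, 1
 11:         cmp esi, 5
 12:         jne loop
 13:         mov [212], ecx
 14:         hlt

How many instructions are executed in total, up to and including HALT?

mov edx, 7 → edx=7
mov ecx, 11 → ecx=11
mov esi, 9 → esi=9
mov eax, 200 → eax=200
xor ecx, 18 → ecx=11^18=25
add edx, 8 → edx=7+8=15
mov ecx, [eax] → ecx=M[200]=-6
or edx, ecx → edx=15|(-6)=-1
add eax, 4 → eax=200+4=204
sub esi, 1 → esi=9-1=8
cmp esi, 5  (cmp 8,5)
jne loop: taken
xor ecx, 18 → ecx=(-6)^18=-24
add edx, 8 → edx=(-1)+8=7
mov ecx, [eax] → ecx=M[204]=21
or edx, ecx → edx=7|21=23
add eax, 4 → eax=204+4=208
sub esi, 1 → esi=8-1=7
cmp esi, 5  (cmp 7,5)
jne loop: taken
xor ecx, 18 → ecx=21^18=7
add edx, 8 → edx=23+8=31
mov ecx, [eax] → ecx=M[208]=25
or edx, ecx → edx=31|25=31
add eax, 4 → eax=208+4=212
sub esi, 1 → esi=7-1=6
cmp esi, 5  (cmp 6,5)
jne loop: taken
xor ecx, 18 → ecx=25^18=11
add edx, 8 → edx=31+8=39
mov ecx, [eax] → ecx=M[212]=-1
or edx, ecx → edx=39|(-1)=-1
add eax, 4 → eax=212+4=216
sub esi, 1 → esi=6-1=5
cmp esi, 5  (cmp 5,5)
jne loop: not taken
mov [212], ecx → M[212]=-1
halt.
Total executed instructions: 38.

38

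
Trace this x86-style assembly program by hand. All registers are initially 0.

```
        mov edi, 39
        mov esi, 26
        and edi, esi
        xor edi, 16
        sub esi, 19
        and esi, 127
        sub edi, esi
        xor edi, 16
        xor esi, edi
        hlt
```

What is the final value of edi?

edi=39
esi=26
edi=39&26=2
edi=2^16=18
esi=26-19=7
esi=7&127=7
edi=18-7=11
edi=11^16=27
esi=7^27=28
halt.

27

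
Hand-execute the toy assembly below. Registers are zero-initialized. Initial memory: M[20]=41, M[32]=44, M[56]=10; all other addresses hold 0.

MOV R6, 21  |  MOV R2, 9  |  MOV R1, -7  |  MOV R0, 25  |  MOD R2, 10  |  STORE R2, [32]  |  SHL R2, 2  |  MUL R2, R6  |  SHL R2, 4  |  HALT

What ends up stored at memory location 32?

after MOV R6, 21: R6=21
after MOV R2, 9: R2=9
after MOV R1, -7: R1=-7
after MOV R0, 25: R0=25
after MOD R2, 10: R2=9%10=9
STORE R2, [32] → M[32]=9
after SHL R2, 2: R2=9<<2=36
after MUL R2, R6: R2=36*21=756
after SHL R2, 4: R2=756<<4=12096
halt.

9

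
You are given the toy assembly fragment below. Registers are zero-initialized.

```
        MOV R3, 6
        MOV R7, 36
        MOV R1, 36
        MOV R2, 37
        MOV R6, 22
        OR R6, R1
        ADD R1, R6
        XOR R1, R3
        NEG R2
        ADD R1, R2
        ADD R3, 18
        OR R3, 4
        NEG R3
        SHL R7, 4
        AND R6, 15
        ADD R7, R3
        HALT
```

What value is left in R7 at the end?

R3=6
R7=36
R1=36
R2=37
R6=22
R6=22|36=54
R1=36+54=90
R1=90^6=92
R2=-(37)=-37
R1=92+(-37)=55
R3=6+18=24
R3=24|4=28
R3=-(28)=-28
R7=36<<4=576
R6=54&15=6
R7=576+(-28)=548
halt.

548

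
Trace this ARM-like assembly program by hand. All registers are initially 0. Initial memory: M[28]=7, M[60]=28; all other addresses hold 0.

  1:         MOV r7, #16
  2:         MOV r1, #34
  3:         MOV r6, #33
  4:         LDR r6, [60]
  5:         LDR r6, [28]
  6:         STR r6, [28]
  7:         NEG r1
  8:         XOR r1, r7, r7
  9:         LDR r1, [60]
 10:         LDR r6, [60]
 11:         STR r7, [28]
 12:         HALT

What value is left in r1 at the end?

after MOV r7, #16: r7=16
after MOV r1, #34: r1=34
after MOV r6, #33: r6=33
after LDR r6, [60]: r6=M[60]=28
after LDR r6, [28]: r6=M[28]=7
STR r6, [28] → M[28]=7
after NEG r1: r1=-(34)=-34
after XOR r1, r7, r7: r1=16^16=0
after LDR r1, [60]: r1=M[60]=28
after LDR r6, [60]: r6=M[60]=28
STR r7, [28] → M[28]=16
halt.

28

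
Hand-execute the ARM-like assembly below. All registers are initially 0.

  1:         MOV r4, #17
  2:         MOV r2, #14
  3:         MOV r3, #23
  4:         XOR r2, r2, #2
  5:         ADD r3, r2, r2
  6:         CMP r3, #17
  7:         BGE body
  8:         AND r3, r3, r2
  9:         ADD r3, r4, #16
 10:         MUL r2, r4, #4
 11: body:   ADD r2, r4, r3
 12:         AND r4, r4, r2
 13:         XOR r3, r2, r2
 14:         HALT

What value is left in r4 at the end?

1

after MOV r4, #17: r4=17
after MOV r2, #14: r2=14
after MOV r3, #23: r3=23
after XOR r2, r2, #2: r2=14^2=12
after ADD r3, r2, r2: r3=12+12=24
CMP r3, #17  (cmp 24,17)
BGE body: taken
after ADD r2, r4, r3: r2=17+24=41
after AND r4, r4, r2: r4=17&41=1
after XOR r3, r2, r2: r3=41^41=0
halt.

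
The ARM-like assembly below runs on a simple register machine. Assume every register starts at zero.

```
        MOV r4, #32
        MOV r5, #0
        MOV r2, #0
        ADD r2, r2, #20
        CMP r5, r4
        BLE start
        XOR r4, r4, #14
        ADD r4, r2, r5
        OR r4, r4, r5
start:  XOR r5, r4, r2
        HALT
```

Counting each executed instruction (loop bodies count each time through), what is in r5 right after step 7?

r4=32
r5=0
r2=0
r2=0+20=20
CMP r5, r4  (cmp 0,32)
BLE start: taken
r5=32^20=52
After step 7: r5 = 52.

52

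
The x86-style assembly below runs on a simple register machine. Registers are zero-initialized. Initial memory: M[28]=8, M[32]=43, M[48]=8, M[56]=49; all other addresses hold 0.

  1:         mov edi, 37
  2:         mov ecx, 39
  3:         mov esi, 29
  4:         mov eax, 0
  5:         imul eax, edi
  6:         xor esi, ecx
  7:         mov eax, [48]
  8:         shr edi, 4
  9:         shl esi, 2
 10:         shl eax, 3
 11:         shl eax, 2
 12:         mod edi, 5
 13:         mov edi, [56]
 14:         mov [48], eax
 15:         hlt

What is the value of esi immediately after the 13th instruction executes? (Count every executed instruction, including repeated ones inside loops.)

mov edi, 37 → edi=37
mov ecx, 39 → ecx=39
mov esi, 29 → esi=29
mov eax, 0 → eax=0
imul eax, edi → eax=0*37=0
xor esi, ecx → esi=29^39=58
mov eax, [48] → eax=M[48]=8
shr edi, 4 → edi=37>>4=2
shl esi, 2 → esi=58<<2=232
shl eax, 3 → eax=8<<3=64
shl eax, 2 → eax=64<<2=256
mod edi, 5 → edi=2%5=2
mov edi, [56] → edi=M[56]=49
After step 13: esi = 232.

232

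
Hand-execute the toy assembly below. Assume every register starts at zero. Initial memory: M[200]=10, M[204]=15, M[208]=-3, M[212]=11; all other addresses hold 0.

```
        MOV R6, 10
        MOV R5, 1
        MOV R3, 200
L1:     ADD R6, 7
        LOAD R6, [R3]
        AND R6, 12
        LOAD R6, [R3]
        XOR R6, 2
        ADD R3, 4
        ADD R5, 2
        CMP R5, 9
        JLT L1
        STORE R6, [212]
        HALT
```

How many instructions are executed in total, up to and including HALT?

41

MOV R6, 10 → R6=10
MOV R5, 1 → R5=1
MOV R3, 200 → R3=200
ADD R6, 7 → R6=10+7=17
LOAD R6, [R3] → R6=M[200]=10
AND R6, 12 → R6=10&12=8
LOAD R6, [R3] → R6=M[200]=10
XOR R6, 2 → R6=10^2=8
ADD R3, 4 → R3=200+4=204
ADD R5, 2 → R5=1+2=3
CMP R5, 9  (cmp 3,9)
JLT L1: taken
ADD R6, 7 → R6=8+7=15
LOAD R6, [R3] → R6=M[204]=15
AND R6, 12 → R6=15&12=12
LOAD R6, [R3] → R6=M[204]=15
XOR R6, 2 → R6=15^2=13
ADD R3, 4 → R3=204+4=208
ADD R5, 2 → R5=3+2=5
CMP R5, 9  (cmp 5,9)
JLT L1: taken
ADD R6, 7 → R6=13+7=20
LOAD R6, [R3] → R6=M[208]=-3
AND R6, 12 → R6=(-3)&12=12
LOAD R6, [R3] → R6=M[208]=-3
XOR R6, 2 → R6=(-3)^2=-1
ADD R3, 4 → R3=208+4=212
ADD R5, 2 → R5=5+2=7
CMP R5, 9  (cmp 7,9)
JLT L1: taken
ADD R6, 7 → R6=(-1)+7=6
LOAD R6, [R3] → R6=M[212]=11
AND R6, 12 → R6=11&12=8
LOAD R6, [R3] → R6=M[212]=11
XOR R6, 2 → R6=11^2=9
ADD R3, 4 → R3=212+4=216
ADD R5, 2 → R5=7+2=9
CMP R5, 9  (cmp 9,9)
JLT L1: not taken
STORE R6, [212] → M[212]=9
halt.
Total executed instructions: 41.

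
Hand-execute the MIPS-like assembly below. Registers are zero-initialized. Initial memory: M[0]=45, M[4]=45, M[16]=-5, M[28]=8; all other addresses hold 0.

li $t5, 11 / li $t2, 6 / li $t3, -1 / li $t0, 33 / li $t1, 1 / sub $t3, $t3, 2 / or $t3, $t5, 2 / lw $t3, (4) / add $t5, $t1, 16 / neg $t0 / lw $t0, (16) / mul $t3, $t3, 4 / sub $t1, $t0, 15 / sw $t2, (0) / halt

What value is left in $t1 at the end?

after li $t5, 11: $t5=11
after li $t2, 6: $t2=6
after li $t3, -1: $t3=-1
after li $t0, 33: $t0=33
after li $t1, 1: $t1=1
after sub $t3, $t3, 2: $t3=(-1)-2=-3
after or $t3, $t5, 2: $t3=11|2=11
after lw $t3, (4): $t3=M[4]=45
after add $t5, $t1, 16: $t5=1+16=17
after neg $t0: $t0=-(33)=-33
after lw $t0, (16): $t0=M[16]=-5
after mul $t3, $t3, 4: $t3=45*4=180
after sub $t1, $t0, 15: $t1=(-5)-15=-20
sw $t2, (0) → M[0]=6
halt.

-20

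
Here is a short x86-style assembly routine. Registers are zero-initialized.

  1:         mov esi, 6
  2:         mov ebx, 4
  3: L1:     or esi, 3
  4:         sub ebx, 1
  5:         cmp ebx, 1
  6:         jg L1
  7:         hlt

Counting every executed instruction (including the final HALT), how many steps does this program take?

15

after mov esi, 6: esi=6
after mov ebx, 4: ebx=4
after or esi, 3: esi=6|3=7
after sub ebx, 1: ebx=4-1=3
cmp ebx, 1  (cmp 3,1)
jg L1: taken
after or esi, 3: esi=7|3=7
after sub ebx, 1: ebx=3-1=2
cmp ebx, 1  (cmp 2,1)
jg L1: taken
after or esi, 3: esi=7|3=7
after sub ebx, 1: ebx=2-1=1
cmp ebx, 1  (cmp 1,1)
jg L1: not taken
halt.
Total executed instructions: 15.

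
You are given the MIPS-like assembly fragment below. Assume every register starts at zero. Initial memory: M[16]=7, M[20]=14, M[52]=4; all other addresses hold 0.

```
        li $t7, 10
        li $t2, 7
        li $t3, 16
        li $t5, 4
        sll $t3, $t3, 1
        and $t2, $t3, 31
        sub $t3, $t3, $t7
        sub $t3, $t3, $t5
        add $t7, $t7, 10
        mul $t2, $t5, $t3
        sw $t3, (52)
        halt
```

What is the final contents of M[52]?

after li $t7, 10: $t7=10
after li $t2, 7: $t2=7
after li $t3, 16: $t3=16
after li $t5, 4: $t5=4
after sll $t3, $t3, 1: $t3=16<<1=32
after and $t2, $t3, 31: $t2=32&31=0
after sub $t3, $t3, $t7: $t3=32-10=22
after sub $t3, $t3, $t5: $t3=22-4=18
after add $t7, $t7, 10: $t7=10+10=20
after mul $t2, $t5, $t3: $t2=4*18=72
sw $t3, (52) → M[52]=18
halt.

18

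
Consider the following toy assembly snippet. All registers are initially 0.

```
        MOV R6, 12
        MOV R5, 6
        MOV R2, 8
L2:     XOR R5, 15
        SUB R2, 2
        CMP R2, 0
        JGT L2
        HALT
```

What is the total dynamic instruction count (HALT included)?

R6=12
R5=6
R2=8
R5=6^15=9
R2=8-2=6
CMP R2, 0  (cmp 6,0)
JGT L2: taken
R5=9^15=6
R2=6-2=4
CMP R2, 0  (cmp 4,0)
JGT L2: taken
R5=6^15=9
R2=4-2=2
CMP R2, 0  (cmp 2,0)
JGT L2: taken
R5=9^15=6
R2=2-2=0
CMP R2, 0  (cmp 0,0)
JGT L2: not taken
halt.
Total executed instructions: 20.

20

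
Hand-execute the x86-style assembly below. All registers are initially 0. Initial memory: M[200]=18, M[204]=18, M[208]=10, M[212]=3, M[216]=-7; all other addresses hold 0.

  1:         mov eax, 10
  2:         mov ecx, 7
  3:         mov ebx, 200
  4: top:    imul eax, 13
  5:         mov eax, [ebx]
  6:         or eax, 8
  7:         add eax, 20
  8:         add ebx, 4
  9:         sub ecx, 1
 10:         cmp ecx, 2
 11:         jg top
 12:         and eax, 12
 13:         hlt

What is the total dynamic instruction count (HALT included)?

45

eax=10
ecx=7
ebx=200
eax=10*13=130
eax=M[200]=18
eax=18|8=26
eax=26+20=46
ebx=200+4=204
ecx=7-1=6
cmp ecx, 2  (cmp 6,2)
jg top: taken
eax=46*13=598
eax=M[204]=18
eax=18|8=26
eax=26+20=46
ebx=204+4=208
ecx=6-1=5
cmp ecx, 2  (cmp 5,2)
jg top: taken
eax=46*13=598
eax=M[208]=10
eax=10|8=10
eax=10+20=30
ebx=208+4=212
ecx=5-1=4
cmp ecx, 2  (cmp 4,2)
jg top: taken
eax=30*13=390
eax=M[212]=3
eax=3|8=11
eax=11+20=31
ebx=212+4=216
ecx=4-1=3
cmp ecx, 2  (cmp 3,2)
jg top: taken
eax=31*13=403
eax=M[216]=-7
eax=(-7)|8=-7
eax=(-7)+20=13
ebx=216+4=220
ecx=3-1=2
cmp ecx, 2  (cmp 2,2)
jg top: not taken
eax=13&12=12
halt.
Total executed instructions: 45.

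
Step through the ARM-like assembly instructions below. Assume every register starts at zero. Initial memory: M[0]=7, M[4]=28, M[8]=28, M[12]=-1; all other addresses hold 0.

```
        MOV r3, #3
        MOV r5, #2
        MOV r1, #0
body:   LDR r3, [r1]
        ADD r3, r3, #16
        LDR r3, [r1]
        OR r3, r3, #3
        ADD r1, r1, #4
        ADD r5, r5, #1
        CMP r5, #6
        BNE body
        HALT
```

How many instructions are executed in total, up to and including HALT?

MOV r3, #3 → r3=3
MOV r5, #2 → r5=2
MOV r1, #0 → r1=0
LDR r3, [r1] → r3=M[0]=7
ADD r3, r3, #16 → r3=7+16=23
LDR r3, [r1] → r3=M[0]=7
OR r3, r3, #3 → r3=7|3=7
ADD r1, r1, #4 → r1=0+4=4
ADD r5, r5, #1 → r5=2+1=3
CMP r5, #6  (cmp 3,6)
BNE body: taken
LDR r3, [r1] → r3=M[4]=28
ADD r3, r3, #16 → r3=28+16=44
LDR r3, [r1] → r3=M[4]=28
OR r3, r3, #3 → r3=28|3=31
ADD r1, r1, #4 → r1=4+4=8
ADD r5, r5, #1 → r5=3+1=4
CMP r5, #6  (cmp 4,6)
BNE body: taken
LDR r3, [r1] → r3=M[8]=28
ADD r3, r3, #16 → r3=28+16=44
LDR r3, [r1] → r3=M[8]=28
OR r3, r3, #3 → r3=28|3=31
ADD r1, r1, #4 → r1=8+4=12
ADD r5, r5, #1 → r5=4+1=5
CMP r5, #6  (cmp 5,6)
BNE body: taken
LDR r3, [r1] → r3=M[12]=-1
ADD r3, r3, #16 → r3=(-1)+16=15
LDR r3, [r1] → r3=M[12]=-1
OR r3, r3, #3 → r3=(-1)|3=-1
ADD r1, r1, #4 → r1=12+4=16
ADD r5, r5, #1 → r5=5+1=6
CMP r5, #6  (cmp 6,6)
BNE body: not taken
halt.
Total executed instructions: 36.

36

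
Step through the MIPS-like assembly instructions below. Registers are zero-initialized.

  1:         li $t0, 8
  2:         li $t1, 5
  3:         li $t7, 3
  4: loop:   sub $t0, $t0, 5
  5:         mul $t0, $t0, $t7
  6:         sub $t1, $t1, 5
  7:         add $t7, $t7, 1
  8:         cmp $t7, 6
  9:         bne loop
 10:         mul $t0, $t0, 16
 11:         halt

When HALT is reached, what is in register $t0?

880

$t0=8
$t1=5
$t7=3
$t0=8-5=3
$t0=3*3=9
$t1=5-5=0
$t7=3+1=4
cmp $t7, 6  (cmp 4,6)
bne loop: taken
$t0=9-5=4
$t0=4*4=16
$t1=0-5=-5
$t7=4+1=5
cmp $t7, 6  (cmp 5,6)
bne loop: taken
$t0=16-5=11
$t0=11*5=55
$t1=(-5)-5=-10
$t7=5+1=6
cmp $t7, 6  (cmp 6,6)
bne loop: not taken
$t0=55*16=880
halt.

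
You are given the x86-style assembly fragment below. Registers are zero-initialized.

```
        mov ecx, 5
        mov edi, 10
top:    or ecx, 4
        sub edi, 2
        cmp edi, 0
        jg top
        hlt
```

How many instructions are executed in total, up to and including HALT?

mov ecx, 5 → ecx=5
mov edi, 10 → edi=10
or ecx, 4 → ecx=5|4=5
sub edi, 2 → edi=10-2=8
cmp edi, 0  (cmp 8,0)
jg top: taken
or ecx, 4 → ecx=5|4=5
sub edi, 2 → edi=8-2=6
cmp edi, 0  (cmp 6,0)
jg top: taken
or ecx, 4 → ecx=5|4=5
sub edi, 2 → edi=6-2=4
cmp edi, 0  (cmp 4,0)
jg top: taken
or ecx, 4 → ecx=5|4=5
sub edi, 2 → edi=4-2=2
cmp edi, 0  (cmp 2,0)
jg top: taken
or ecx, 4 → ecx=5|4=5
sub edi, 2 → edi=2-2=0
cmp edi, 0  (cmp 0,0)
jg top: not taken
halt.
Total executed instructions: 23.

23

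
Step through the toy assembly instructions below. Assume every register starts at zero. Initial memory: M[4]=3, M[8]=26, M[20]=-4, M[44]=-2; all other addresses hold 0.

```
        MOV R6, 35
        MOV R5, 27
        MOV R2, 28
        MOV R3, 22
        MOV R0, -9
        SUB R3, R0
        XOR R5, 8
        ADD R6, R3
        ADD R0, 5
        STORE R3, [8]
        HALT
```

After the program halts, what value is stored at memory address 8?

MOV R6, 35 → R6=35
MOV R5, 27 → R5=27
MOV R2, 28 → R2=28
MOV R3, 22 → R3=22
MOV R0, -9 → R0=-9
SUB R3, R0 → R3=22-(-9)=31
XOR R5, 8 → R5=27^8=19
ADD R6, R3 → R6=35+31=66
ADD R0, 5 → R0=(-9)+5=-4
STORE R3, [8] → M[8]=31
halt.

31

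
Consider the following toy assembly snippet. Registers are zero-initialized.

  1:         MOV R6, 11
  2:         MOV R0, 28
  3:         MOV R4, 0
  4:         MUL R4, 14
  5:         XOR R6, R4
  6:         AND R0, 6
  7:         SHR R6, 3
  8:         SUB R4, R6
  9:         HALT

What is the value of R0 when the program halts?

4

R6=11
R0=28
R4=0
R4=0*14=0
R6=11^0=11
R0=28&6=4
R6=11>>3=1
R4=0-1=-1
halt.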